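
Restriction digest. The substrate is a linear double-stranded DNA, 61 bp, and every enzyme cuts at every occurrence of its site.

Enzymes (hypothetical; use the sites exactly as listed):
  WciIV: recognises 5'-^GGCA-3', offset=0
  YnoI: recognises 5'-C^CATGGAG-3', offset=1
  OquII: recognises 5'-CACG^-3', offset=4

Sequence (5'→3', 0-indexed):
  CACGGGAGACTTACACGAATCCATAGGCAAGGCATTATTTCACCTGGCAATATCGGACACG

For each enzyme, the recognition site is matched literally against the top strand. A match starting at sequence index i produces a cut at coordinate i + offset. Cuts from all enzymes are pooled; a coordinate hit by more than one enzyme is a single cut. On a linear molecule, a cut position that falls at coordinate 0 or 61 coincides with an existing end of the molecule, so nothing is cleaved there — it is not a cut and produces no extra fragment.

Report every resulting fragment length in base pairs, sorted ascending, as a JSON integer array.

Per-enzyme occurrences:
  WciIV GGCA/0: at [25, 30, 45] ⇒ [25, 30, 45]
  YnoI (CCATGGAG, off=1): no sites
  OquII CACG/4: at [0, 13, 57] ⇒ [4, 17] (position 61 is a terminus of the linear molecule — no cut)

All cut coordinates (distinct, sorted): [4, 17, 25, 30, 45]

Fragments:
  [0,4): 4 bp
  [4,17): 13 bp
  [17,25): 8 bp
  [25,30): 5 bp
  [30,45): 15 bp
  [45,61): 16 bp

[4,5,8,13,15,16]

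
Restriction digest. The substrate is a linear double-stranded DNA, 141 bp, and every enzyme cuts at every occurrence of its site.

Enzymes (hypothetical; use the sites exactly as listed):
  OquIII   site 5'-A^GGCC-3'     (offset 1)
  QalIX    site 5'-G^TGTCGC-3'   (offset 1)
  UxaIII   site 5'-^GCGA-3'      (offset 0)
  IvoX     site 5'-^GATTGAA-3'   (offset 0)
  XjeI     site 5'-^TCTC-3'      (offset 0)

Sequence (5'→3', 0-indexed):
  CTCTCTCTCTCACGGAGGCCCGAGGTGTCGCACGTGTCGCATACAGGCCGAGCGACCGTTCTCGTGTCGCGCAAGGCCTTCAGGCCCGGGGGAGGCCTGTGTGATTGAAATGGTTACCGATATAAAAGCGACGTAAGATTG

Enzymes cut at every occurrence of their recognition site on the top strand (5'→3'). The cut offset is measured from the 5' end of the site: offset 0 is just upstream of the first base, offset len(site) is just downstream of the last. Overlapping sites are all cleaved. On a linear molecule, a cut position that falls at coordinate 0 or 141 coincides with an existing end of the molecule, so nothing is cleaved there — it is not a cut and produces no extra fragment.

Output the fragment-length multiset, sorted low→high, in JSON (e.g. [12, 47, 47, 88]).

Scan for sites:
  OquIII AGGCC/1: at [15, 44, 73, 81, 92] ⇒ [16, 45, 74, 82, 93]
  QalIX GTGTCGC/1: at [24, 33, 63] ⇒ [25, 34, 64]
  UxaIII GCGA/0: at [51, 127] ⇒ [51, 127]
  IvoX GATTGAA/0: at [102] ⇒ [102]
  XjeI TCTC/0: at [1, 3, 5, 7, 59] ⇒ [1, 3, 5, 7, 59]

Pooled cuts: [1, 3, 5, 7, 16, 25, 34, 45, 51, 59, 64, 74, 82, 93, 102, 127]

Fragment lengths:
  [0,1): 1 bp
  [1,3): 2 bp
  [3,5): 2 bp
  [5,7): 2 bp
  [7,16): 9 bp
  [16,25): 9 bp
  [25,34): 9 bp
  [34,45): 11 bp
  [45,51): 6 bp
  [51,59): 8 bp
  [59,64): 5 bp
  [64,74): 10 bp
  [74,82): 8 bp
  [82,93): 11 bp
  [93,102): 9 bp
  [102,127): 25 bp
  [127,141): 14 bp

[1,2,2,2,5,6,8,8,9,9,9,9,10,11,11,14,25]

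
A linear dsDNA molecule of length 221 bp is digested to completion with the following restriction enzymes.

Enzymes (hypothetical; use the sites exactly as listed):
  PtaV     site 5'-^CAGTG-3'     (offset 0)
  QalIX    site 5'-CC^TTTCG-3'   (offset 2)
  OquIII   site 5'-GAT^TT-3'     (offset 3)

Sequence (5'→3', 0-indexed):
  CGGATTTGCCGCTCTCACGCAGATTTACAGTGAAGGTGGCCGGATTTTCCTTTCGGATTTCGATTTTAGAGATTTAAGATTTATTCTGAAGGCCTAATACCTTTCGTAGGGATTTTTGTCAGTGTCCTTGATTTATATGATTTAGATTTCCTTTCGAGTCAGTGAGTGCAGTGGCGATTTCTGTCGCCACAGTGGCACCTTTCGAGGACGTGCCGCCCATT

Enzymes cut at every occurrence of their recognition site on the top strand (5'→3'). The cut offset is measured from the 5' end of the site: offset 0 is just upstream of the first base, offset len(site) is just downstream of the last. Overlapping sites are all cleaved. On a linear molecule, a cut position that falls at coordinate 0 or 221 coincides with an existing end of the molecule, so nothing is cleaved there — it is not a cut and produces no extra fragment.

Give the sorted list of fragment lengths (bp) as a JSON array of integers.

[3,4,5,5,6,6,6,7,8,8,9,9,9,10,10,11,12,13,18,19,21,22]

Scan for sites:
  PtaV (CAGTG, off=0): starts [27, 119, 159, 168, 189] → cuts [27, 119, 159, 168, 189]
  QalIX (CCTTTCG, off=2): starts [48, 99, 149, 197] → cuts [50, 101, 151, 199]
  OquIII (GATTT, off=3): starts [2, 21, 42, 55, 61, 70, 77, 110, 129, 138, 144, 175] → cuts [5, 24, 45, 58, 64, 73, 80, 113, 132, 141, 147, 178]

Pooled cuts: [5, 24, 27, 45, 50, 58, 64, 73, 80, 101, 113, 119, 132, 141, 147, 151, 159, 168, 178, 189, 199]

Fragment lengths:
  [0,5): 5 bp
  [5,24): 19 bp
  [24,27): 3 bp
  [27,45): 18 bp
  [45,50): 5 bp
  [50,58): 8 bp
  [58,64): 6 bp
  [64,73): 9 bp
  [73,80): 7 bp
  [80,101): 21 bp
  [101,113): 12 bp
  [113,119): 6 bp
  [119,132): 13 bp
  [132,141): 9 bp
  [141,147): 6 bp
  [147,151): 4 bp
  [151,159): 8 bp
  [159,168): 9 bp
  [168,178): 10 bp
  [178,189): 11 bp
  [189,199): 10 bp
  [199,221): 22 bp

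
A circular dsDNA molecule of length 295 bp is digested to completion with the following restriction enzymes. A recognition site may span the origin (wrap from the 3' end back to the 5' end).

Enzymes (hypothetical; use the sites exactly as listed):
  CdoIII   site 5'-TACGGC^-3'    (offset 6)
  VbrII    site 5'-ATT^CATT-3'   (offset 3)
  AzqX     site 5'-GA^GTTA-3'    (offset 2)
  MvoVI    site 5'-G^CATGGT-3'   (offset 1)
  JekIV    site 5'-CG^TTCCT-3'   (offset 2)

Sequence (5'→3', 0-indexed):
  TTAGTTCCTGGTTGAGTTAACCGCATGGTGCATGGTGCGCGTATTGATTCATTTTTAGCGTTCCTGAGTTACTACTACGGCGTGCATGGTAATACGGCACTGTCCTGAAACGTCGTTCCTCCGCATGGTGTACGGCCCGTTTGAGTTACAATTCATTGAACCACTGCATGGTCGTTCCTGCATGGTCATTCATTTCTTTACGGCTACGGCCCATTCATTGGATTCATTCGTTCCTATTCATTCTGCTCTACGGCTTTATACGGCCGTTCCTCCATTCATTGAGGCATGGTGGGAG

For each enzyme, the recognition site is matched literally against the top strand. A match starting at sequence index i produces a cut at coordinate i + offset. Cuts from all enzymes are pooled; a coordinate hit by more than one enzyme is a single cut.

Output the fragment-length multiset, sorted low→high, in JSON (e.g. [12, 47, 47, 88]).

[2,3,5,6,6,6,7,7,8,8,8,8,8,8,9,9,10,10,10,10,11,13,13,14,14,14,16,16,17,19]

Per-enzyme occurrences:
  CdoIII TACGGC/6: at [75, 92, 130, 198, 204, 248, 258] ⇒ [81, 98, 136, 204, 210, 254, 264]
  VbrII ATTCATT/3: at [46, 150, 187, 212, 221, 235, 273] ⇒ [49, 153, 190, 215, 224, 238, 276]
  AzqX GAGTTA/2: at [13, 65, 142, 292] ⇒ [15, 67, 144, 294]
  MvoVI GCATGGT/1: at [22, 29, 83, 122, 165, 179, 283] ⇒ [23, 30, 84, 123, 166, 180, 284]
  JekIV CGTTCCT/2: at [58, 113, 172, 228, 264] ⇒ [60, 115, 174, 230, 266]

Pooled cuts: [15, 23, 30, 49, 60, 67, 81, 84, 98, 115, 123, 136, 144, 153, 166, 174, 180, 190, 204, 210, 215, 224, 230, 238, 254, 264, 266, 276, 284, 294]

Fragments:
  15→23: 8 bp
  23→30: 7 bp
  30→49: 19 bp
  49→60: 11 bp
  60→67: 7 bp
  67→81: 14 bp
  81→84: 3 bp
  84→98: 14 bp
  98→115: 17 bp
  115→123: 8 bp
  123→136: 13 bp
  136→144: 8 bp
  144→153: 9 bp
  153→166: 13 bp
  166→174: 8 bp
  174→180: 6 bp
  180→190: 10 bp
  190→204: 14 bp
  204→210: 6 bp
  210→215: 5 bp
  215→224: 9 bp
  224→230: 6 bp
  230→238: 8 bp
  238→254: 16 bp
  254→264: 10 bp
  264→266: 2 bp
  266→276: 10 bp
  276→284: 8 bp
  284→294: 10 bp
  294→15 (wrap): 295-294+15 = 16 bp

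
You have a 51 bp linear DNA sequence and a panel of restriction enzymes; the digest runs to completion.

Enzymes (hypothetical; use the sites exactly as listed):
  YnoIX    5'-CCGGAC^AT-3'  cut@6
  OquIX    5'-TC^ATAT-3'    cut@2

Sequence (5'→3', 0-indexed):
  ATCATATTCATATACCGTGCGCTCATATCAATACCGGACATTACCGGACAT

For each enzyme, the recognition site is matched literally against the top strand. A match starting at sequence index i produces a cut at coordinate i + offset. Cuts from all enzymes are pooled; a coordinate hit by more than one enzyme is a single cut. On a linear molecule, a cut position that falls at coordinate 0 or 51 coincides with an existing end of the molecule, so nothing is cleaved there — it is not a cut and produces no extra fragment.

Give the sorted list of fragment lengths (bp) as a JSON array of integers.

[2,3,6,10,15,15]

Per-enzyme occurrences:
  YnoIX CCGGACAT/6: at [33, 43] ⇒ [39, 49]
  OquIX TCATAT/2: at [1, 7, 22] ⇒ [3, 9, 24]

Pooled cuts: [3, 9, 24, 39, 49]

Fragment lengths:
  [0,3): 3 bp
  [3,9): 6 bp
  [9,24): 15 bp
  [24,39): 15 bp
  [39,49): 10 bp
  [49,51): 2 bp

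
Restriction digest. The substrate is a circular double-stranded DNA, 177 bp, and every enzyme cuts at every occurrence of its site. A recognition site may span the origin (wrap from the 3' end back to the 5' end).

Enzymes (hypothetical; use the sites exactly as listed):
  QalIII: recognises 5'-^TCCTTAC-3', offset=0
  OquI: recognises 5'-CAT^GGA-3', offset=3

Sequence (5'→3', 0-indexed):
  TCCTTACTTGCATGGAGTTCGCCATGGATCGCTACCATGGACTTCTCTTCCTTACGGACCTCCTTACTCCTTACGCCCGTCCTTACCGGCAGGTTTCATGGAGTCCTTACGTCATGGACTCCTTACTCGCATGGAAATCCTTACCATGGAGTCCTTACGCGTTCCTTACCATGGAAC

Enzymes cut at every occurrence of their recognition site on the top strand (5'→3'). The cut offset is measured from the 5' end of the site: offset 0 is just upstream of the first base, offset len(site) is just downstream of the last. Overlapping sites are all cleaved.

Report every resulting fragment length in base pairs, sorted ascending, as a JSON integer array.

Scan for sites:
  QalIII (TCCTTAC, off=0): starts [0, 48, 60, 67, 79, 103, 119, 137, 151, 162] → cuts [0, 48, 60, 67, 79, 103, 119, 137, 151, 162]
  OquI (CATGGA, off=3): starts [10, 22, 35, 96, 112, 129, 144, 169] → cuts [13, 25, 38, 99, 115, 132, 147, 172]

Pooled cuts: [0, 13, 25, 38, 48, 60, 67, 79, 99, 103, 115, 119, 132, 137, 147, 151, 162, 172]

Fragments:
  0→13: 13 bp
  13→25: 12 bp
  25→38: 13 bp
  38→48: 10 bp
  48→60: 12 bp
  60→67: 7 bp
  67→79: 12 bp
  79→99: 20 bp
  99→103: 4 bp
  103→115: 12 bp
  115→119: 4 bp
  119→132: 13 bp
  132→137: 5 bp
  137→147: 10 bp
  147→151: 4 bp
  151→162: 11 bp
  162→172: 10 bp
  172→0 (wrap): 177-172+0 = 5 bp

[4,4,4,5,5,7,10,10,10,11,12,12,12,12,13,13,13,20]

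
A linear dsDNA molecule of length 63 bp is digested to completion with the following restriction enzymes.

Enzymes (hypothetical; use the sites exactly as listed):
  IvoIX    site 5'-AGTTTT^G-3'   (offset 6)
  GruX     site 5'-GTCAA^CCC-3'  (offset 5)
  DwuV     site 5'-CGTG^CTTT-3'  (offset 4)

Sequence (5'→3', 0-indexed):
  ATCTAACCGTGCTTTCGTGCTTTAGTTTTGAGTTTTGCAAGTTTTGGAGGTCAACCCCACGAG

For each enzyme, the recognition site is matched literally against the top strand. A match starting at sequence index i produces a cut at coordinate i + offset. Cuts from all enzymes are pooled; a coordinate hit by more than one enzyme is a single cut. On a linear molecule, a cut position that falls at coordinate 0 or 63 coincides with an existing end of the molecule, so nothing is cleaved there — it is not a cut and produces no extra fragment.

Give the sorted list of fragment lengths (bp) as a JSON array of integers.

Site scan:
  IvoIX (AGTTTTG, off=6): starts [23, 30, 39] → cuts [29, 36, 45]
  GruX (GTCAACCC, off=5): starts [49] → cuts [54]
  DwuV (CGTGCTTT, off=4): starts [7, 15] → cuts [11, 19]

All cut coordinates (distinct, sorted): [11, 19, 29, 36, 45, 54]

Fragments:
  [0,11): 11 bp
  [11,19): 8 bp
  [19,29): 10 bp
  [29,36): 7 bp
  [36,45): 9 bp
  [45,54): 9 bp
  [54,63): 9 bp

[7,8,9,9,9,10,11]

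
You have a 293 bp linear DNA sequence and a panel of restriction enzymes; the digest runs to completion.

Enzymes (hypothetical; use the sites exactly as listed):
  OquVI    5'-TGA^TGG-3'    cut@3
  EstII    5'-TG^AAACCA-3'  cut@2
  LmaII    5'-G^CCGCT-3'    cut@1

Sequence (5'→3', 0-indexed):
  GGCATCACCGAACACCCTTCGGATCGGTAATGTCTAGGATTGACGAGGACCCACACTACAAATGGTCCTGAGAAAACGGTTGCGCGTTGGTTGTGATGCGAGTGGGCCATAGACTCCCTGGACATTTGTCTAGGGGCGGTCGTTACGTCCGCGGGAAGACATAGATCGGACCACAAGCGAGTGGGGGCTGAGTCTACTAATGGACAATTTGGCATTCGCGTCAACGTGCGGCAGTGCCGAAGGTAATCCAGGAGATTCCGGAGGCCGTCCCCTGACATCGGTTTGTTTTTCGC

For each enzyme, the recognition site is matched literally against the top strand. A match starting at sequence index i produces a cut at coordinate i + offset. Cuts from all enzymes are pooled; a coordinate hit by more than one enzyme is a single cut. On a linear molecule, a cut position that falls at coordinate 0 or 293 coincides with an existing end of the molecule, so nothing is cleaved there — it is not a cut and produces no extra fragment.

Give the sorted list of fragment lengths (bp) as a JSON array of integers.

Site scan:
  OquVI (TGATGG, off=3): no sites
  EstII (TGAAACCA, off=2): no sites
  LmaII (GCCGCT, off=1): no sites

All cut coordinates (distinct, sorted): ∅

Fragment lengths:
  no cuts → one linear fragment of 293 bp

[293]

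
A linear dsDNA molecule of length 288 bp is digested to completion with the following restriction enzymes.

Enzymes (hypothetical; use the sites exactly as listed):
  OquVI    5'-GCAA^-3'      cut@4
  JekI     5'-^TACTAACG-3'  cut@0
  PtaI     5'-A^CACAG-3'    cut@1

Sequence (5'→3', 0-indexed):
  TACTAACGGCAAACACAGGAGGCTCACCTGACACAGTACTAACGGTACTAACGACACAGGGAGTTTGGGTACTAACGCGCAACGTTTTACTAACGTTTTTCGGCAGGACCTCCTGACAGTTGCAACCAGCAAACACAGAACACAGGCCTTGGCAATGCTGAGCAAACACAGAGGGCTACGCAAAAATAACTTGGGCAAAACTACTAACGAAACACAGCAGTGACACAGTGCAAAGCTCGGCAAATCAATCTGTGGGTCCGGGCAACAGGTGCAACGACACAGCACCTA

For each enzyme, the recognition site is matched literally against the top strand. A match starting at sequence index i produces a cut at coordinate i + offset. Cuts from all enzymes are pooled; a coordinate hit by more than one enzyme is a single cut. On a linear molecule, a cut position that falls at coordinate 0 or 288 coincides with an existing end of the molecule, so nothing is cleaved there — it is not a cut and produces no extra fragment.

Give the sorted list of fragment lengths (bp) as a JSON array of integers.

Site scan:
  OquVI GCAA/4: at [8, 78, 121, 128, 151, 161, 179, 194, 229, 239, 261, 270] ⇒ [12, 82, 125, 132, 155, 165, 183, 198, 233, 243, 265, 274]
  JekI TACTAACG/0: at [0, 36, 45, 69, 87, 201] ⇒ [36, 45, 69, 87, 201] (position 0 is a terminus of the linear molecule — no cut)
  PtaI ACACAG/1: at [12, 30, 53, 132, 139, 165, 211, 222, 276] ⇒ [13, 31, 54, 133, 140, 166, 212, 223, 277]

Pooled cuts: [12, 13, 31, 36, 45, 54, 69, 82, 87, 125, 132, 133, 140, 155, 165, 166, 183, 198, 201, 212, 223, 233, 243, 265, 274, 277]

Fragments:
  [0,12): 12 bp
  [12,13): 1 bp
  [13,31): 18 bp
  [31,36): 5 bp
  [36,45): 9 bp
  [45,54): 9 bp
  [54,69): 15 bp
  [69,82): 13 bp
  [82,87): 5 bp
  [87,125): 38 bp
  [125,132): 7 bp
  [132,133): 1 bp
  [133,140): 7 bp
  [140,155): 15 bp
  [155,165): 10 bp
  [165,166): 1 bp
  [166,183): 17 bp
  [183,198): 15 bp
  [198,201): 3 bp
  [201,212): 11 bp
  [212,223): 11 bp
  [223,233): 10 bp
  [233,243): 10 bp
  [243,265): 22 bp
  [265,274): 9 bp
  [274,277): 3 bp
  [277,288): 11 bp

[1,1,1,3,3,5,5,7,7,9,9,9,10,10,10,11,11,11,12,13,15,15,15,17,18,22,38]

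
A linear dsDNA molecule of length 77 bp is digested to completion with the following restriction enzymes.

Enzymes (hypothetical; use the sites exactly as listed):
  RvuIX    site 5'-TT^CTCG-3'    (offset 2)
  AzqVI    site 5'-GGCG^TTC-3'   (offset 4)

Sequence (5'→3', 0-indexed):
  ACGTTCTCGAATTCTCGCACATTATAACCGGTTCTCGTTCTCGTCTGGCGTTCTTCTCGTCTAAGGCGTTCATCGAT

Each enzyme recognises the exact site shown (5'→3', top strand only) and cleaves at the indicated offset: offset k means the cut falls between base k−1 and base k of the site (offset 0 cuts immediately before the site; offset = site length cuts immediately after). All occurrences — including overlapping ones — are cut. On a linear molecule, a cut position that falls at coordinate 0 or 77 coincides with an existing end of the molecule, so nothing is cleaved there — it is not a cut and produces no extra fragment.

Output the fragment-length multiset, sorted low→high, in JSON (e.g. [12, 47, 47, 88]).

[5,5,6,8,9,11,13,20]

Per-enzyme occurrences:
  RvuIX (TTCTCG, off=2): starts [3, 11, 31, 37, 53] → cuts [5, 13, 33, 39, 55]
  AzqVI (GGCGTTC, off=4): starts [46, 64] → cuts [50, 68]

All cut coordinates (distinct, sorted): [5, 13, 33, 39, 50, 55, 68]

Fragments:
  [0,5): 5 bp
  [5,13): 8 bp
  [13,33): 20 bp
  [33,39): 6 bp
  [39,50): 11 bp
  [50,55): 5 bp
  [55,68): 13 bp
  [68,77): 9 bp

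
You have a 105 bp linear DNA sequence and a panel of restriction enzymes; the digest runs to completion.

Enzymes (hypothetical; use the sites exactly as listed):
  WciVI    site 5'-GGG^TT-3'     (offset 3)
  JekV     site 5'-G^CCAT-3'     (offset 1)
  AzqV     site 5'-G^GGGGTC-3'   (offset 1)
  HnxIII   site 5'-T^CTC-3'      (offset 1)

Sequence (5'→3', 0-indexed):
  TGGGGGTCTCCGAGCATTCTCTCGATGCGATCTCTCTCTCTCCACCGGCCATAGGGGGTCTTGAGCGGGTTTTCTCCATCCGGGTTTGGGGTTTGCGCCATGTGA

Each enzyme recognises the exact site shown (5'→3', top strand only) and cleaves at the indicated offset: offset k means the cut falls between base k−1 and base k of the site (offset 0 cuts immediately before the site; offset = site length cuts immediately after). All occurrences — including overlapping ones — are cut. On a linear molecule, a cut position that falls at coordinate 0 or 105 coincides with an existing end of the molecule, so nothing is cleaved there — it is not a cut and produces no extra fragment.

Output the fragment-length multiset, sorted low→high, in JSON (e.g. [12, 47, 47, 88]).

[2,2,2,2,2,2,4,5,6,6,7,8,9,11,11,11,15]

Site scan:
  WciVI GGGTT/3: at [66, 81, 88] ⇒ [69, 84, 91]
  JekV GCCAT/1: at [47, 96] ⇒ [48, 97]
  AzqV GGGGGTC/1: at [1, 53] ⇒ [2, 54]
  HnxIII TCTC/1: at [6, 17, 19, 30, 32, 34, 36, 38, 72] ⇒ [7, 18, 20, 31, 33, 35, 37, 39, 73]

All cut coordinates (distinct, sorted): [2, 7, 18, 20, 31, 33, 35, 37, 39, 48, 54, 69, 73, 84, 91, 97]

Fragment lengths:
  [0,2): 2 bp
  [2,7): 5 bp
  [7,18): 11 bp
  [18,20): 2 bp
  [20,31): 11 bp
  [31,33): 2 bp
  [33,35): 2 bp
  [35,37): 2 bp
  [37,39): 2 bp
  [39,48): 9 bp
  [48,54): 6 bp
  [54,69): 15 bp
  [69,73): 4 bp
  [73,84): 11 bp
  [84,91): 7 bp
  [91,97): 6 bp
  [97,105): 8 bp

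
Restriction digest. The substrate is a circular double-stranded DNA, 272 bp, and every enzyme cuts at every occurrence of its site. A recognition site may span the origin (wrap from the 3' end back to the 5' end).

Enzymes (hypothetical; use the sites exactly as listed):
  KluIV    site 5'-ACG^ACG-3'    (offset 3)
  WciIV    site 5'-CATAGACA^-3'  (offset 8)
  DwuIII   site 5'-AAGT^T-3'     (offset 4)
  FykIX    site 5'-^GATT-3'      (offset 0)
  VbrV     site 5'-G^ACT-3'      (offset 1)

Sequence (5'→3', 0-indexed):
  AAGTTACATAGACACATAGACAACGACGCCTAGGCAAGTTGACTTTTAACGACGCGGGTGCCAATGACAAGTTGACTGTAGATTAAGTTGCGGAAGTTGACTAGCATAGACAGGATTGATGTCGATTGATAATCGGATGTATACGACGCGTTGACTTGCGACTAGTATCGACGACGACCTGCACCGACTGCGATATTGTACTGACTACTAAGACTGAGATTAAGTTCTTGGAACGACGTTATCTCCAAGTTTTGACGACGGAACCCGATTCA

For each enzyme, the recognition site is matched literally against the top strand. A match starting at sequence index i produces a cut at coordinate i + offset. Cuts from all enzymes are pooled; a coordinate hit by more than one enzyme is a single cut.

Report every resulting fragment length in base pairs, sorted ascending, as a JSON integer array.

Per-enzyme occurrences:
  KluIV ACGACG/3: at [22, 48, 142, 170, 232, 254] ⇒ [25, 51, 145, 173, 235, 257]
  WciIV CATAGACA/8: at [6, 14, 104] ⇒ [14, 22, 112]
  DwuIII AAGTT/4: at [0, 35, 68, 84, 93, 221, 246] ⇒ [4, 39, 72, 88, 97, 225, 250]
  FykIX GATT/0: at [80, 113, 123, 217, 266] ⇒ [80, 113, 123, 217, 266]
  VbrV GACT/1: at [40, 73, 98, 152, 159, 185, 202, 211] ⇒ [41, 74, 99, 153, 160, 186, 203, 212]

Pooled cuts: [4, 14, 22, 25, 39, 41, 51, 72, 74, 80, 88, 97, 99, 112, 113, 123, 145, 153, 160, 173, 186, 203, 212, 217, 225, 235, 250, 257, 266]

Fragments:
  4→14: 10 bp
  14→22: 8 bp
  22→25: 3 bp
  25→39: 14 bp
  39→41: 2 bp
  41→51: 10 bp
  51→72: 21 bp
  72→74: 2 bp
  74→80: 6 bp
  80→88: 8 bp
  88→97: 9 bp
  97→99: 2 bp
  99→112: 13 bp
  112→113: 1 bp
  113→123: 10 bp
  123→145: 22 bp
  145→153: 8 bp
  153→160: 7 bp
  160→173: 13 bp
  173→186: 13 bp
  186→203: 17 bp
  203→212: 9 bp
  212→217: 5 bp
  217→225: 8 bp
  225→235: 10 bp
  235→250: 15 bp
  250→257: 7 bp
  257→266: 9 bp
  266→4 (wrap): 272-266+4 = 10 bp

[1,2,2,2,3,5,6,7,7,8,8,8,8,9,9,9,10,10,10,10,10,13,13,13,14,15,17,21,22]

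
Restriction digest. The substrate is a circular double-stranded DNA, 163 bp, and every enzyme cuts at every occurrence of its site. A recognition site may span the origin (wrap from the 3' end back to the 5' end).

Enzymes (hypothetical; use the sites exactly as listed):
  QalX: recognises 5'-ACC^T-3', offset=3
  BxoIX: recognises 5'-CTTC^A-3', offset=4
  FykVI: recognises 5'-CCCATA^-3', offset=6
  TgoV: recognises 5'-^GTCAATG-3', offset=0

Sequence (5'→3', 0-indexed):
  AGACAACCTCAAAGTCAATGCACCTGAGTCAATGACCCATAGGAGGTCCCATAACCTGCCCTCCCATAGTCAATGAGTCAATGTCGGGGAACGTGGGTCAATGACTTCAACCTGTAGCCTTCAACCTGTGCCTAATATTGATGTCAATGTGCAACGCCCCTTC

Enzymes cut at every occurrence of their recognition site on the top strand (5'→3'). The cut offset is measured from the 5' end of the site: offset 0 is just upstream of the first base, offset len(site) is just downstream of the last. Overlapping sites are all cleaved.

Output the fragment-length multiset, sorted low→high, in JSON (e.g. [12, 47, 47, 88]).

[3,3,4,4,5,8,8,10,11,12,12,12,14,16,20,21]

Site scan:
  QalX (ACCT, off=3): starts [5, 21, 53, 109, 123] → cuts [8, 24, 56, 112, 126]
  BxoIX (CTTCA, off=4): starts [104, 118, 159] → cuts [0, 108, 122]
  FykVI (CCCATA, off=6): starts [35, 47, 62] → cuts [41, 53, 68]
  TgoV (GTCAATG, off=0): starts [13, 27, 68, 76, 96, 142] → cuts [13, 27, 68, 76, 96, 142]

All cut coordinates (distinct, sorted): [0, 8, 13, 24, 27, 41, 53, 56, 68, 76, 96, 108, 112, 122, 126, 142]

Fragment lengths:
  0→8: 8 bp
  8→13: 5 bp
  13→24: 11 bp
  24→27: 3 bp
  27→41: 14 bp
  41→53: 12 bp
  53→56: 3 bp
  56→68: 12 bp
  68→76: 8 bp
  76→96: 20 bp
  96→108: 12 bp
  108→112: 4 bp
  112→122: 10 bp
  122→126: 4 bp
  126→142: 16 bp
  142→0 (wrap): 163-142+0 = 21 bp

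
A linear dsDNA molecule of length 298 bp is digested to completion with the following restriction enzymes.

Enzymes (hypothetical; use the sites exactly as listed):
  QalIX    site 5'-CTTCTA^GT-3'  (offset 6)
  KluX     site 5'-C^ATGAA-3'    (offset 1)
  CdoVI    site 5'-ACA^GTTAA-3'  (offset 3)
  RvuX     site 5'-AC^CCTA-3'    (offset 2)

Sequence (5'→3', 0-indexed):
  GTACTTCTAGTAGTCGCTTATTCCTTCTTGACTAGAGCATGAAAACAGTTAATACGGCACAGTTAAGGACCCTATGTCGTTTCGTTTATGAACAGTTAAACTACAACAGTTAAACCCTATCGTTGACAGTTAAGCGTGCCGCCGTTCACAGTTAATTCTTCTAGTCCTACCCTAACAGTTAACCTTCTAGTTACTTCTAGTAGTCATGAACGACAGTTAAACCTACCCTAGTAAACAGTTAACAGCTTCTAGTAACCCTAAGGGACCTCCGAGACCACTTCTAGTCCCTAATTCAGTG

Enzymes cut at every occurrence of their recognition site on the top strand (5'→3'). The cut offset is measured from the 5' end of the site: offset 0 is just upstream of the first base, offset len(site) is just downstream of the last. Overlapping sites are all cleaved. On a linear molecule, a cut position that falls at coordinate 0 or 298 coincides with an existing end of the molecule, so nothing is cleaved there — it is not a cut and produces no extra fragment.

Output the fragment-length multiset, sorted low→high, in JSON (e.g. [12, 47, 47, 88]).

Scan for sites:
  QalIX (CTTCTAGT, off=6): starts [3, 157, 183, 193, 245, 277] → cuts [9, 163, 189, 199, 251, 283]
  KluX (CATGAA, off=1): starts [37, 204] → cuts [38, 205]
  CdoVI (ACAGTTAA, off=3): starts [44, 58, 91, 105, 125, 147, 174, 212, 234] → cuts [47, 61, 94, 108, 128, 150, 177, 215, 237]
  RvuX (ACCCTA, off=2): starts [68, 113, 168, 224, 254] → cuts [70, 115, 170, 226, 256]

All cut coordinates (distinct, sorted): [9, 38, 47, 61, 70, 94, 108, 115, 128, 150, 163, 170, 177, 189, 199, 205, 215, 226, 237, 251, 256, 283]

Fragment lengths:
  [0,9): 9 bp
  [9,38): 29 bp
  [38,47): 9 bp
  [47,61): 14 bp
  [61,70): 9 bp
  [70,94): 24 bp
  [94,108): 14 bp
  [108,115): 7 bp
  [115,128): 13 bp
  [128,150): 22 bp
  [150,163): 13 bp
  [163,170): 7 bp
  [170,177): 7 bp
  [177,189): 12 bp
  [189,199): 10 bp
  [199,205): 6 bp
  [205,215): 10 bp
  [215,226): 11 bp
  [226,237): 11 bp
  [237,251): 14 bp
  [251,256): 5 bp
  [256,283): 27 bp
  [283,298): 15 bp

[5,6,7,7,7,9,9,9,10,10,11,11,12,13,13,14,14,14,15,22,24,27,29]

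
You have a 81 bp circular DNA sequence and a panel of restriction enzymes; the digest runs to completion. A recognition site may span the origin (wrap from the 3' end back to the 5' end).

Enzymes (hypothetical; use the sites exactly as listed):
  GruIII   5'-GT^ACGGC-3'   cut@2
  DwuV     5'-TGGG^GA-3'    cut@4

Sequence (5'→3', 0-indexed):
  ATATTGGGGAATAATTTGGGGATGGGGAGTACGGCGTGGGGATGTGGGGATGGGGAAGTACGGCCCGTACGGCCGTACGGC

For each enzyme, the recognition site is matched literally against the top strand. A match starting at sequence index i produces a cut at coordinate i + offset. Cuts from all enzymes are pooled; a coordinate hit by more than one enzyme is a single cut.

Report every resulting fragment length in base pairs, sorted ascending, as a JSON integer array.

[4,5,6,6,8,8,9,10,12,13]

Site scan:
  GruIII GTACGGC/2: at [28, 57, 66, 74] ⇒ [30, 59, 68, 76]
  DwuV TGGGGA/4: at [4, 16, 22, 36, 44, 50] ⇒ [8, 20, 26, 40, 48, 54]

All cut coordinates (distinct, sorted): [8, 20, 26, 30, 40, 48, 54, 59, 68, 76]

Fragment lengths:
  8→20: 12 bp
  20→26: 6 bp
  26→30: 4 bp
  30→40: 10 bp
  40→48: 8 bp
  48→54: 6 bp
  54→59: 5 bp
  59→68: 9 bp
  68→76: 8 bp
  76→8 (wrap): 81-76+8 = 13 bp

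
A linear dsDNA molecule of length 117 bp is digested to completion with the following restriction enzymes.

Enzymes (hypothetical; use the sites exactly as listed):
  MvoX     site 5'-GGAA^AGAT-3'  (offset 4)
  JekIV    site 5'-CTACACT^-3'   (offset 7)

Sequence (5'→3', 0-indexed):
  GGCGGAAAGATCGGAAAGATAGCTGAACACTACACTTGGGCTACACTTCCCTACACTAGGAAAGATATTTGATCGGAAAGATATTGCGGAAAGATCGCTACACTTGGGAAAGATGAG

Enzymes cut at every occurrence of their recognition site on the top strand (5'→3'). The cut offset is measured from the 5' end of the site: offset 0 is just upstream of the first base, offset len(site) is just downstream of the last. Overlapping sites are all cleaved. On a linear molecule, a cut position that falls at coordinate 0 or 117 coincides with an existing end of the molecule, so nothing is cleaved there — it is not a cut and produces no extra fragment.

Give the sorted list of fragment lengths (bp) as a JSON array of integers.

[5,6,7,7,9,10,11,13,13,16,20]

Site scan:
  MvoX GGAAAGAT/4: at [3, 12, 58, 74, 87, 106] ⇒ [7, 16, 62, 78, 91, 110]
  JekIV CTACACT/7: at [29, 40, 50, 97] ⇒ [36, 47, 57, 104]

All cut coordinates (distinct, sorted): [7, 16, 36, 47, 57, 62, 78, 91, 104, 110]

Fragments:
  [0,7): 7 bp
  [7,16): 9 bp
  [16,36): 20 bp
  [36,47): 11 bp
  [47,57): 10 bp
  [57,62): 5 bp
  [62,78): 16 bp
  [78,91): 13 bp
  [91,104): 13 bp
  [104,110): 6 bp
  [110,117): 7 bp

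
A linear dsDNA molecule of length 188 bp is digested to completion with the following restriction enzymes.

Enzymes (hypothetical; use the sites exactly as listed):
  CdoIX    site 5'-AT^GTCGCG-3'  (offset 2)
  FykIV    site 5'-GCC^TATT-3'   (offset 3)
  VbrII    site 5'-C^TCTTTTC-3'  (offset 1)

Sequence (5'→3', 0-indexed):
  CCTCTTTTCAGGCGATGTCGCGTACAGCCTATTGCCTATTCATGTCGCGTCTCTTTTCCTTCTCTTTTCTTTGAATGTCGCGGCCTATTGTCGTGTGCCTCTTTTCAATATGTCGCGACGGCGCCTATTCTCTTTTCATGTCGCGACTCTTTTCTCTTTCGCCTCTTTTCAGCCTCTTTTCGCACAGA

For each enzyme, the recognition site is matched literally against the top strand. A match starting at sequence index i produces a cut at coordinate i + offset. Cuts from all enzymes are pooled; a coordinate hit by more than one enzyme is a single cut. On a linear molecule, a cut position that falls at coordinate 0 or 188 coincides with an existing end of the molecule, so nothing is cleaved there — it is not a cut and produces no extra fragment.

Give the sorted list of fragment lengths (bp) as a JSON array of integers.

[2,5,7,7,8,8,9,9,11,11,12,13,14,14,14,14,14,16]

Scan for sites:
  CdoIX (ATGTCGCG, off=2): starts [14, 41, 74, 109, 137] → cuts [16, 43, 76, 111, 139]
  FykIV (GCCTATT, off=3): starts [26, 33, 82, 122] → cuts [29, 36, 85, 125]
  VbrII (CTCTTTTC, off=1): starts [1, 50, 61, 98, 129, 146, 162, 173] → cuts [2, 51, 62, 99, 130, 147, 163, 174]

All cut coordinates (distinct, sorted): [2, 16, 29, 36, 43, 51, 62, 76, 85, 99, 111, 125, 130, 139, 147, 163, 174]

Fragment lengths:
  [0,2): 2 bp
  [2,16): 14 bp
  [16,29): 13 bp
  [29,36): 7 bp
  [36,43): 7 bp
  [43,51): 8 bp
  [51,62): 11 bp
  [62,76): 14 bp
  [76,85): 9 bp
  [85,99): 14 bp
  [99,111): 12 bp
  [111,125): 14 bp
  [125,130): 5 bp
  [130,139): 9 bp
  [139,147): 8 bp
  [147,163): 16 bp
  [163,174): 11 bp
  [174,188): 14 bp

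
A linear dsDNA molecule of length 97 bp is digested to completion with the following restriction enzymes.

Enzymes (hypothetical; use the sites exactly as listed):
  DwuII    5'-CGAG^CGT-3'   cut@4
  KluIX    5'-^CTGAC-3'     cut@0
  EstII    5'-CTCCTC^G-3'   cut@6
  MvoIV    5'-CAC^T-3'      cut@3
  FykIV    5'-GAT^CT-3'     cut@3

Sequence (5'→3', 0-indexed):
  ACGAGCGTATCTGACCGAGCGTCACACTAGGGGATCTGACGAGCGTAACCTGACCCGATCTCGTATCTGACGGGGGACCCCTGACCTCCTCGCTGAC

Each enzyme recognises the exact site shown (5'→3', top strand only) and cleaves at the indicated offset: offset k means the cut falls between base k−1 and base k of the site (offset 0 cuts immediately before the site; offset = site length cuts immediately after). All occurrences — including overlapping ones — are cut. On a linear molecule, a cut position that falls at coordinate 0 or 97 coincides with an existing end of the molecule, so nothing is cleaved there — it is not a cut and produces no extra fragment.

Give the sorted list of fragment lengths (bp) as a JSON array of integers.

Site scan:
  DwuII (CGAGCGT, off=4): starts [1, 15, 39] → cuts [5, 19, 43]
  KluIX (CTGAC, off=0): starts [10, 35, 49, 66, 80, 92] → cuts [10, 35, 49, 66, 80, 92]
  EstII (CTCCTCG, off=6): starts [85] → cuts [91]
  MvoIV (CACT, off=3): starts [24] → cuts [27]
  FykIV (GATCT, off=3): starts [32, 56] → cuts [35, 59]

Pooled cuts: [5, 10, 19, 27, 35, 43, 49, 59, 66, 80, 91, 92]

Fragment lengths:
  [0,5): 5 bp
  [5,10): 5 bp
  [10,19): 9 bp
  [19,27): 8 bp
  [27,35): 8 bp
  [35,43): 8 bp
  [43,49): 6 bp
  [49,59): 10 bp
  [59,66): 7 bp
  [66,80): 14 bp
  [80,91): 11 bp
  [91,92): 1 bp
  [92,97): 5 bp

[1,5,5,5,6,7,8,8,8,9,10,11,14]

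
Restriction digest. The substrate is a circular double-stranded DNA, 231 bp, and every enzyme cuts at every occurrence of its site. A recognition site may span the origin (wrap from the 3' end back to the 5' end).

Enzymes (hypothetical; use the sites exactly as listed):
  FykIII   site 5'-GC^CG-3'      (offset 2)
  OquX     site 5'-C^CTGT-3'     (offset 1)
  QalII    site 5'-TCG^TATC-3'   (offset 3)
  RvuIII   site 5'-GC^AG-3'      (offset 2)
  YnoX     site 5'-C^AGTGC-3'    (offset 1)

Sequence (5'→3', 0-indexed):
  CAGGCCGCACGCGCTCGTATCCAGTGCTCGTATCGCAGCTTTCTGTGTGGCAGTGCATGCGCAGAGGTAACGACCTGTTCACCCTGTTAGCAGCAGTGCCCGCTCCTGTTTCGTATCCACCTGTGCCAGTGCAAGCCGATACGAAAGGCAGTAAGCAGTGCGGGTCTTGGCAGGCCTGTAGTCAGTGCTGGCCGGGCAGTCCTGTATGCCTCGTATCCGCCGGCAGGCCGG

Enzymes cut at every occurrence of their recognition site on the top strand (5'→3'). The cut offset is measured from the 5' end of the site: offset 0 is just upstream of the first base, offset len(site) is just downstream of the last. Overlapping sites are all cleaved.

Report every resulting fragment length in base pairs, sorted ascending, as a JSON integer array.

Site scan:
  FykIII GCCG/2: at [3, 134, 190, 218, 226] ⇒ [5, 136, 192, 220, 228]
  OquX CCTGT/1: at [73, 82, 104, 119, 174, 200] ⇒ [74, 83, 105, 120, 175, 201]
  QalII TCGTATC/3: at [14, 27, 110, 210] ⇒ [17, 30, 113, 213]
  RvuIII GCAG/2: at [34, 49, 60, 89, 92, 147, 154, 169, 195, 222, 230] ⇒ [1, 36, 51, 62, 91, 94, 149, 156, 171, 197, 224]
  YnoX CAGTGC/1: at [21, 50, 93, 126, 155, 182] ⇒ [22, 51, 94, 127, 156, 183]

All cut coordinates (distinct, sorted): [1, 5, 17, 22, 30, 36, 51, 62, 74, 83, 91, 94, 105, 113, 120, 127, 136, 149, 156, 171, 175, 183, 192, 197, 201, 213, 220, 224, 228]

Fragments:
  1→5: 4 bp
  5→17: 12 bp
  17→22: 5 bp
  22→30: 8 bp
  30→36: 6 bp
  36→51: 15 bp
  51→62: 11 bp
  62→74: 12 bp
  74→83: 9 bp
  83→91: 8 bp
  91→94: 3 bp
  94→105: 11 bp
  105→113: 8 bp
  113→120: 7 bp
  120→127: 7 bp
  127→136: 9 bp
  136→149: 13 bp
  149→156: 7 bp
  156→171: 15 bp
  171→175: 4 bp
  175→183: 8 bp
  183→192: 9 bp
  192→197: 5 bp
  197→201: 4 bp
  201→213: 12 bp
  213→220: 7 bp
  220→224: 4 bp
  224→228: 4 bp
  228→1 (wrap): 231-228+1 = 4 bp

[3,4,4,4,4,4,4,5,5,6,7,7,7,7,8,8,8,8,9,9,9,11,11,12,12,12,13,15,15]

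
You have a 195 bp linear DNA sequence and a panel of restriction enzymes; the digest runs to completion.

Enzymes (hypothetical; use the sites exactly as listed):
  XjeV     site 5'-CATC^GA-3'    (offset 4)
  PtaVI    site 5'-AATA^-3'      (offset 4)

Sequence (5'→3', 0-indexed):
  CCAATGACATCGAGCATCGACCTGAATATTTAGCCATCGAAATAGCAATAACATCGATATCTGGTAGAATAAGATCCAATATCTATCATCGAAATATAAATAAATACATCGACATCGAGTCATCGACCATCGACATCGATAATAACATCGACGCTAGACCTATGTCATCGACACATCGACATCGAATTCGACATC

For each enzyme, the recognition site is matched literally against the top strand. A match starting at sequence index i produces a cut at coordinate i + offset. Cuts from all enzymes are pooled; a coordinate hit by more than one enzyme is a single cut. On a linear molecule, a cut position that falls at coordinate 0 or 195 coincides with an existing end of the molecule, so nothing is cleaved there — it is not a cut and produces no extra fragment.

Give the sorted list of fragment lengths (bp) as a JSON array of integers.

[4,4,5,5,6,6,6,6,6,6,6,7,7,7,8,8,9,10,10,10,11,12,16,20]

Scan for sites:
  XjeV (CATCGA, off=4): starts [7, 14, 34, 51, 86, 106, 112, 120, 127, 133, 145, 165, 173, 179] → cuts [11, 18, 38, 55, 90, 110, 116, 124, 131, 137, 149, 169, 177, 183]
  PtaVI (AATA, off=4): starts [24, 40, 46, 67, 77, 92, 98, 102, 140] → cuts [28, 44, 50, 71, 81, 96, 102, 106, 144]

Pooled cuts: [11, 18, 28, 38, 44, 50, 55, 71, 81, 90, 96, 102, 106, 110, 116, 124, 131, 137, 144, 149, 169, 177, 183]

Fragments:
  [0,11): 11 bp
  [11,18): 7 bp
  [18,28): 10 bp
  [28,38): 10 bp
  [38,44): 6 bp
  [44,50): 6 bp
  [50,55): 5 bp
  [55,71): 16 bp
  [71,81): 10 bp
  [81,90): 9 bp
  [90,96): 6 bp
  [96,102): 6 bp
  [102,106): 4 bp
  [106,110): 4 bp
  [110,116): 6 bp
  [116,124): 8 bp
  [124,131): 7 bp
  [131,137): 6 bp
  [137,144): 7 bp
  [144,149): 5 bp
  [149,169): 20 bp
  [169,177): 8 bp
  [177,183): 6 bp
  [183,195): 12 bp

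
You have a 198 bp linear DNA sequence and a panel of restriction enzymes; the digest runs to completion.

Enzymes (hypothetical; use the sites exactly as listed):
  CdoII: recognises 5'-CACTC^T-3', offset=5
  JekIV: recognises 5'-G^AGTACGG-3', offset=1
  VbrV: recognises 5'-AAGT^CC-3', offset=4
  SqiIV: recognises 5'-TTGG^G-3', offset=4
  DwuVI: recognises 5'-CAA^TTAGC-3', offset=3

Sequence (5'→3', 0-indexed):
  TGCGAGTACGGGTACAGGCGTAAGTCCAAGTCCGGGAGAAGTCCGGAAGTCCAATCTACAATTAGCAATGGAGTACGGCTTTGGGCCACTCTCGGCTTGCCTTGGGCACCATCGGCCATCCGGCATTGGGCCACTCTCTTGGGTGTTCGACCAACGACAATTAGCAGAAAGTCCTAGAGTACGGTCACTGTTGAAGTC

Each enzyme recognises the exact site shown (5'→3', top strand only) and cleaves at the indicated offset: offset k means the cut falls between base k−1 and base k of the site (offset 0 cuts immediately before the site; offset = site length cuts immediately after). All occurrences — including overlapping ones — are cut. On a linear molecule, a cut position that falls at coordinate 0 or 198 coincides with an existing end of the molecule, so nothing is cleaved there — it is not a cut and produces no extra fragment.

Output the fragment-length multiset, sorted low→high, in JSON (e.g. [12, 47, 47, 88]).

[4,5,6,6,7,7,8,10,11,11,12,13,14,18,21,21,24]

Scan for sites:
  CdoII CACTCT/5: at [86, 131] ⇒ [91, 136]
  JekIV GAGTACGG/1: at [3, 70, 176] ⇒ [4, 71, 177]
  VbrV AAGTCC/4: at [21, 27, 38, 46, 168] ⇒ [25, 31, 42, 50, 172]
  SqiIV TTGGG/4: at [80, 101, 125, 138] ⇒ [84, 105, 129, 142]
  DwuVI CAATTAGC/3: at [58, 157] ⇒ [61, 160]

All cut coordinates (distinct, sorted): [4, 25, 31, 42, 50, 61, 71, 84, 91, 105, 129, 136, 142, 160, 172, 177]

Fragments:
  [0,4): 4 bp
  [4,25): 21 bp
  [25,31): 6 bp
  [31,42): 11 bp
  [42,50): 8 bp
  [50,61): 11 bp
  [61,71): 10 bp
  [71,84): 13 bp
  [84,91): 7 bp
  [91,105): 14 bp
  [105,129): 24 bp
  [129,136): 7 bp
  [136,142): 6 bp
  [142,160): 18 bp
  [160,172): 12 bp
  [172,177): 5 bp
  [177,198): 21 bp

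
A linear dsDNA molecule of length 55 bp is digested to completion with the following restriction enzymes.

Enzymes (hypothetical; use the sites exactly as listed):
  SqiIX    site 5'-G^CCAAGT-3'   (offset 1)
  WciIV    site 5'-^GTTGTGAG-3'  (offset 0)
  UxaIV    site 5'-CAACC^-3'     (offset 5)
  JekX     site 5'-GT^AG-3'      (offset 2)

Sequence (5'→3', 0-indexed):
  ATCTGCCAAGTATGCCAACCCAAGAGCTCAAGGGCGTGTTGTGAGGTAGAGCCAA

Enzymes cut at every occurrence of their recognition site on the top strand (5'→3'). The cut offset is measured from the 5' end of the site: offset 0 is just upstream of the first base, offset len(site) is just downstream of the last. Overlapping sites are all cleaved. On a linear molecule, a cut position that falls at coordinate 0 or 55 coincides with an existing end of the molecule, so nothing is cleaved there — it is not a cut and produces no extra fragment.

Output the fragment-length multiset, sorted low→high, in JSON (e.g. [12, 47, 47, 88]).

Site scan:
  SqiIX (GCCAAGT, off=1): starts [4] → cuts [5]
  WciIV (GTTGTGAG, off=0): starts [37] → cuts [37]
  UxaIV (CAACC, off=5): starts [15] → cuts [20]
  JekX (GTAG, off=2): starts [45] → cuts [47]

All cut coordinates (distinct, sorted): [5, 20, 37, 47]

Fragments:
  [0,5): 5 bp
  [5,20): 15 bp
  [20,37): 17 bp
  [37,47): 10 bp
  [47,55): 8 bp

[5,8,10,15,17]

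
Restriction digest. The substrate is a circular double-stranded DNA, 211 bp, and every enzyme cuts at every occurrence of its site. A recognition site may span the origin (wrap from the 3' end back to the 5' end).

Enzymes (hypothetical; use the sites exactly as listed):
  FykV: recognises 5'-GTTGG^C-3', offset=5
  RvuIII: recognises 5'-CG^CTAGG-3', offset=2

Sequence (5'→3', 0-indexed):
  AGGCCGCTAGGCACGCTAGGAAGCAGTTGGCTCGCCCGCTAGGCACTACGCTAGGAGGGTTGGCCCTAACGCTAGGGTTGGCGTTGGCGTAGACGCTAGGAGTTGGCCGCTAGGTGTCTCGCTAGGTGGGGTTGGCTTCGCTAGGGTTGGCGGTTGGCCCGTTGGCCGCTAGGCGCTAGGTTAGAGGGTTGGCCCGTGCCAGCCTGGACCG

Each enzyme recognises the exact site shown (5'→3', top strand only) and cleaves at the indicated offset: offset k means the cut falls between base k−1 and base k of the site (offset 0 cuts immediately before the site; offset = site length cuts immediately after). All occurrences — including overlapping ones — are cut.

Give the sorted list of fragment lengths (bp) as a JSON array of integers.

[3,3,5,6,7,7,8,8,8,8,9,10,10,11,12,12,13,14,15,17,25]

Site scan:
  FykV (GTTGGC, off=5): starts [25, 58, 76, 82, 101, 130, 145, 152, 160, 187] → cuts [30, 63, 81, 87, 106, 135, 150, 157, 165, 192]
  RvuIII (CGCTAGG, off=2): starts [4, 13, 36, 48, 69, 93, 107, 119, 138, 166, 173] → cuts [6, 15, 38, 50, 71, 95, 109, 121, 140, 168, 175]

All cut coordinates (distinct, sorted): [6, 15, 30, 38, 50, 63, 71, 81, 87, 95, 106, 109, 121, 135, 140, 150, 157, 165, 168, 175, 192]

Fragment lengths:
  6→15: 9 bp
  15→30: 15 bp
  30→38: 8 bp
  38→50: 12 bp
  50→63: 13 bp
  63→71: 8 bp
  71→81: 10 bp
  81→87: 6 bp
  87→95: 8 bp
  95→106: 11 bp
  106→109: 3 bp
  109→121: 12 bp
  121→135: 14 bp
  135→140: 5 bp
  140→150: 10 bp
  150→157: 7 bp
  157→165: 8 bp
  165→168: 3 bp
  168→175: 7 bp
  175→192: 17 bp
  192→6 (wrap): 211-192+6 = 25 bp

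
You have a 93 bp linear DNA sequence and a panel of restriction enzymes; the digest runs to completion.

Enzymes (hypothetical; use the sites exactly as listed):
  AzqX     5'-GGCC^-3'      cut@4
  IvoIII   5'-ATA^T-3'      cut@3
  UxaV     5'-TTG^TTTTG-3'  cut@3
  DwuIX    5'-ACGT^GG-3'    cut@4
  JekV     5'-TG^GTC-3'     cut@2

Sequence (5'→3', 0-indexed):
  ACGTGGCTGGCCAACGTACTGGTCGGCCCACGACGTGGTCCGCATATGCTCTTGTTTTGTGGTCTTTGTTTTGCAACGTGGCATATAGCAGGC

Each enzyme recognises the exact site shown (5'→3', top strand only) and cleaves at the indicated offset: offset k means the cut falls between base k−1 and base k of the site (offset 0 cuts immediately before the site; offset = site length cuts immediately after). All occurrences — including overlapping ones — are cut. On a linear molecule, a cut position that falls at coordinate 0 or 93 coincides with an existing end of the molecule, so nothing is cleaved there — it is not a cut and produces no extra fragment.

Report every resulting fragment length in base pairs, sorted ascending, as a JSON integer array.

Scan for sites:
  AzqX GGCC/4: at [8, 24] ⇒ [12, 28]
  IvoIII ATAT/3: at [43, 82] ⇒ [46, 85]
  UxaV TTGTTTTG/3: at [51, 65] ⇒ [54, 68]
  DwuIX ACGTGG/4: at [0, 32, 75] ⇒ [4, 36, 79]
  JekV TGGTC/2: at [19, 35, 59] ⇒ [21, 37, 61]

All cut coordinates (distinct, sorted): [4, 12, 21, 28, 36, 37, 46, 54, 61, 68, 79, 85]

Fragments:
  [0,4): 4 bp
  [4,12): 8 bp
  [12,21): 9 bp
  [21,28): 7 bp
  [28,36): 8 bp
  [36,37): 1 bp
  [37,46): 9 bp
  [46,54): 8 bp
  [54,61): 7 bp
  [61,68): 7 bp
  [68,79): 11 bp
  [79,85): 6 bp
  [85,93): 8 bp

[1,4,6,7,7,7,8,8,8,8,9,9,11]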